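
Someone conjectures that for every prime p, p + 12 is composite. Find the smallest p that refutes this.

We need the least prime p for which p + 12 is prime.
p = 2: p + 12 = 14 = 2 × 7, composite.
p = 3: p + 12 = 15 = 3 × 5, composite.
p = 5: p + 12 = 17, prime — not composite.

p = 5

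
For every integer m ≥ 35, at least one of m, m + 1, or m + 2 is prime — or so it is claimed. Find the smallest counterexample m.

m = 38

For m = 35, 36, 37 the conclusion holds.
m = 38: 38 = 2 × 19; 39 = 3 × 13; 40 = 2 × 20 — all composite.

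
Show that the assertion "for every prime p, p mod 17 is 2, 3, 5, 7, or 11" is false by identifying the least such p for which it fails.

p = 2: 2 mod 17 = 2.
p = 3: 3 mod 17 = 3.
p = 5: 5 mod 17 = 5.
p = 7: 7 mod 17 = 7.
p = 11: 11 mod 17 = 11.
p = 13: 13 mod 17 = 13 — not in {2, 3, 5, 7, 11}.

p = 13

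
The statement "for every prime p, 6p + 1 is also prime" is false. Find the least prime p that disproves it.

Check each prime p in order until 6p + 1 is not prime.
For p = 2, 3, 5, 7, 11, 13, 17 the conclusion holds.
p = 19: 6p + 1 = 115 = 5 × 23, not prime.

p = 19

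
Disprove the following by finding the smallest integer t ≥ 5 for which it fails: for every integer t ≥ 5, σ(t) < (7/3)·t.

For t = 5, 6, 7, 8, 9, 10, 11 the conclusion holds.
t = 12: σ(12) = 28; 28 ≥ 28.
Hence t = 12 is a counterexample.

t = 12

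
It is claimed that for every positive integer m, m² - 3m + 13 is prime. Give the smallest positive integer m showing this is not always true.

We need the least positive integer m for which m² - 3m + 13 is not prime.
For m = 1, 2, 3, 4, …, 9, 10, 11 the conclusion holds.
m = 12: m² - 3m + 13 = 121 = 11 × 11, composite.
So m = 12 is the smallest counterexample.

m = 12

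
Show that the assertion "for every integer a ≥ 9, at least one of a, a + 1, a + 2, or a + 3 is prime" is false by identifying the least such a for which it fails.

For a = 9, 10, 11, 12, …, 21, 22, 23 the conclusion holds.
a = 24: 24 = 2 × 12; 25 = 5 × 5; 26 = 2 × 13; 27 = 3 × 9 — all composite.

a = 24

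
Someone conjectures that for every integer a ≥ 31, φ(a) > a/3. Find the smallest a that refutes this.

Check each integer a ≥ 31 in order until the claim fails.
For a = 31, 32, 33, 34, 35 the conclusion holds.
a = 36: φ(36) = 12 and 36/3 = 12, so φ(36) ≤ 36/3.

a = 36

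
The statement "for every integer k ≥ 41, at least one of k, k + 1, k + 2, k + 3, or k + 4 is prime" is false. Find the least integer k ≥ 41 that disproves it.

We need the least integer k ≥ 41 for which k, k + 1, k + 2, k + 3, k + 4 are all composite.
The first 7 eligible values, up to k = 47, all satisfy the conclusion.
k = 48: 48 = 2 × 24; 49 = 7 × 7; 50 = 2 × 25; 51 = 3 × 17; 52 = 2 × 26 — all composite.
Hence k = 48 is a counterexample.

k = 48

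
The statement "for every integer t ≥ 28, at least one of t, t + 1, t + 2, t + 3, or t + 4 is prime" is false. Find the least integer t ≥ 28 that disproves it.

t = 32

t = 28: 29 is prime.
t = 29: 29 is prime.
t = 30: 31 is prime.
t = 31: 31 is prime.
t = 32: 32 = 2 × 16; 33 = 3 × 11; 34 = 2 × 17; 35 = 5 × 7; 36 = 2 × 18 — all composite.
Thus t = 32 disproves the claim, and no smaller t works.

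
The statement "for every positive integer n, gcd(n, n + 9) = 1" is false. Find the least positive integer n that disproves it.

n = 3

Check each positive integer n in order until gcd(n, n + 9) > 1.
n = 1: gcd(1, 10) = 1.
n = 2: gcd(2, 11) = 1.
n = 3: gcd(3, 12) = 3.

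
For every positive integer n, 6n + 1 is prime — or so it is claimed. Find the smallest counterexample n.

n = 4

For n = 1, 2, 3 the conclusion holds.
n = 4: 6n + 1 = 25 = 5 × 5, composite.
So n = 4 is the smallest counterexample.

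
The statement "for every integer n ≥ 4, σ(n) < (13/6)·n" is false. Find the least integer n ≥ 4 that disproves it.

n = 12

n = 4: σ(4) = 7; 7 < 26/3.
n = 5: σ(5) = 6; 6 < 65/6.
n = 6: σ(6) = 12; 12 < 13.
n = 7: σ(7) = 8; 8 < 91/6.
n = 8: σ(8) = 15; 15 < 52/3.
n = 9: σ(9) = 13; 13 < 39/2.
n = 10: σ(10) = 18; 18 < 65/3.
n = 11: σ(11) = 12; 12 < 143/6.
n = 12: σ(12) = 28; 28 ≥ 26.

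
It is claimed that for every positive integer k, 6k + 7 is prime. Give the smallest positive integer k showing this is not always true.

We need the least positive integer k for which 6k + 7 is not prime.
For k = 1, 2 the conclusion holds.
k = 3: 6k + 7 = 25 = 5 × 5, composite.

k = 3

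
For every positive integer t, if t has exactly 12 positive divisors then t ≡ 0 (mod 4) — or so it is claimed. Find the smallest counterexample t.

A counterexample is any positive integer t such that t has exactly 12 positive divisors but the claim fails; we check each in order.
For t = 60, 72, 84 the conclusion holds.
t = 90: τ(90) = 12; 90 ≡ 2 (mod 4).

t = 90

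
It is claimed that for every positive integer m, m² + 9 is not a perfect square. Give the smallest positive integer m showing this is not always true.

We need the least positive integer m for which m² + 9 is a perfect square.
For m = 1, 2, 3 the conclusion holds.
m = 4: 4² + 9 = 25 = 5², a perfect square.

m = 4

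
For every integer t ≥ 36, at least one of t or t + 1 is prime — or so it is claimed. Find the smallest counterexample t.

t = 38

t = 36: 37 is prime.
t = 37: 37 is prime.
t = 38: 38 = 2 × 19; 39 = 3 × 13 — both composite.
Thus t = 38 disproves the claim, and no smaller t works.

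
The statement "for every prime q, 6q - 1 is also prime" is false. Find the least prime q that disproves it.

q = 11

Check each prime q in order until 6q - 1 is not prime.
For q = 2, 3, 5, 7 the conclusion holds.
q = 11: 6q - 1 = 65 = 5 × 13, not prime.
Thus q = 11 disproves the claim, and no smaller q works.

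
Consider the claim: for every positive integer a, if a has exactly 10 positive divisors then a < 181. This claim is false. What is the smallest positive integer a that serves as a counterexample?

A counterexample is any positive integer a such that a has exactly 10 positive divisors but the claim fails; we check each in order.
The first 5 eligible values, up to a = 176, all satisfy the conclusion.
a = 208: τ(208) = 10; 208 ≥ 181.
Hence a = 208 is a counterexample.

a = 208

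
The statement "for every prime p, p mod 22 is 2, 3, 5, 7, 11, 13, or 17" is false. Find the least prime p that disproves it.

p = 19

The first 7 eligible values, up to p = 17, all satisfy the conclusion.
p = 19: 19 mod 22 = 19 — not in {2, 3, 5, 7, 11, 13, 17}.
So p = 19 is the smallest counterexample.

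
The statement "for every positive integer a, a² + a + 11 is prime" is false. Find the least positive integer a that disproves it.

For a = 1, 2, 3, 4, 5, 6, 7, 8, 9 the conclusion holds.
a = 10: a² + a + 11 = 121 = 11 × 11, composite.

a = 10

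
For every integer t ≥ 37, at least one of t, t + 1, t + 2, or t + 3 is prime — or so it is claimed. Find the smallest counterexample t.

For t = 37, 38, 39, 40, …, 45, 46, 47 the conclusion holds.
t = 48: 48 = 2 × 24; 49 = 7 × 7; 50 = 2 × 25; 51 = 3 × 17 — all composite.
So t = 48 is the smallest counterexample.

t = 48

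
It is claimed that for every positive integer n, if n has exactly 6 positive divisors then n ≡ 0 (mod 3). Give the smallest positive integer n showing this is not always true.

n = 20

We need the least positive integer n for which n has exactly 6 positive divisors but the claim fails.
n = 12: τ(12) = 6; 12 ≡ 0 (mod 3).
n = 18: τ(18) = 6; 18 ≡ 0 (mod 3).
n = 20: τ(20) = 6; 20 ≡ 2 (mod 3).
So n = 20 is the smallest counterexample.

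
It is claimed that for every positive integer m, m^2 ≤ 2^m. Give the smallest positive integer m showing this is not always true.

m = 3

A counterexample is any positive integer m such that m^2 > 2^m; we check each in order.
m = 1: m^2 = 1 and 2^m = 2, so 1 ≤ 2.
m = 2: m^2 = 4 and 2^m = 4, so 4 ≤ 4.
m = 3: m^2 = 9 and 2^m = 8, so 9 > 8.
Thus m = 3 disproves the claim, and no smaller m works.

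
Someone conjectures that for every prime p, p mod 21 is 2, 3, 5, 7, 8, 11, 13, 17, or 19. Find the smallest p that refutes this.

The first 10 eligible values, up to p = 29, all satisfy the conclusion.
p = 31: 31 mod 21 = 10 — not in {2, 3, 5, 7, 8, 11, 13, 17, 19}.

p = 31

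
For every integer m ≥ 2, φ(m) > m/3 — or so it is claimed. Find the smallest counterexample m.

m = 6

The first 4 eligible values, up to m = 5, all satisfy the conclusion.
m = 6: φ(6) = 2 and 6/3 = 2, so φ(6) ≤ 6/3.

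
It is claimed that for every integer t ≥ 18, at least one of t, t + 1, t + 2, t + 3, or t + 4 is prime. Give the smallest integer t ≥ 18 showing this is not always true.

t = 24

A counterexample is any integer t ≥ 18 such that t, t + 1, t + 2, t + 3, t + 4 are all composite; we check each in order.
The first 6 eligible values, up to t = 23, all satisfy the conclusion.
t = 24: 24 = 2 × 12; 25 = 5 × 5; 26 = 2 × 13; 27 = 3 × 9; 28 = 2 × 14 — all composite.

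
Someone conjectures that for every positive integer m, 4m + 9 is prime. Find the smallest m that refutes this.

m = 3

Check each positive integer m in order until 4m + 9 is not prime.
m = 1: 4m + 9 = 13, prime.
m = 2: 4m + 9 = 17, prime.
m = 3: 4m + 9 = 21 = 3 × 7, composite.
So m = 3 is the smallest counterexample.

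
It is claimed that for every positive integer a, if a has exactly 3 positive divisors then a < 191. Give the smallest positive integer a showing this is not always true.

a = 289

The first 6 eligible values, up to a = 169, all satisfy the conclusion.
a = 289: τ(289) = 3; 289 ≥ 191.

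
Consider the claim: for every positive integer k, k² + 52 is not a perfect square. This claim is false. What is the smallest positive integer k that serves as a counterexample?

Check each positive integer k in order until k² + 52 is a perfect square.
For k = 1, 2, 3, 4, …, 9, 10, 11 the conclusion holds.
k = 12: 12² + 52 = 196 = 14², a perfect square.

k = 12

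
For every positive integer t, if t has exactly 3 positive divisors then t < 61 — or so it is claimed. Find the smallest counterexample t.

t = 121

A counterexample is any positive integer t such that t has exactly 3 positive divisors but the claim fails; we check each in order.
For t = 4, 9, 25, 49 the conclusion holds.
t = 121: τ(121) = 3; 121 ≥ 61.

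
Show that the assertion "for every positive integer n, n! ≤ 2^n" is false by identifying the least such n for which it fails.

Check each positive integer n in order until n! > 2^n.
n = 1: n! = 1 and 2^n = 2, so 1 ≤ 2.
n = 2: n! = 2 and 2^n = 4, so 2 ≤ 4.
n = 3: n! = 6 and 2^n = 8, so 6 ≤ 8.
n = 4: n! = 24 and 2^n = 16, so 24 > 16.
Hence n = 4 is a counterexample.

n = 4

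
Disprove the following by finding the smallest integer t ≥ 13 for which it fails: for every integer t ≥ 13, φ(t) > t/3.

Check each integer t ≥ 13 in order until the claim fails.
For t = 13, 14, 15, 16, 17 the conclusion holds.
t = 18: φ(18) = 6 and 18/3 = 6, so φ(18) ≤ 18/3.
So t = 18 is the smallest counterexample.

t = 18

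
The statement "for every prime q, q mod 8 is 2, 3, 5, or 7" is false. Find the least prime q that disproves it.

q = 17

We need the least prime q for which the claim fails.
q = 2: 2 mod 8 = 2.
q = 3: 3 mod 8 = 3.
q = 5: 5 mod 8 = 5.
q = 7: 7 mod 8 = 7.
q = 11: 11 mod 8 = 3.
q = 13: 13 mod 8 = 5.
q = 17: 17 mod 8 = 1 — not in {2, 3, 5, 7}.
Hence q = 17 is a counterexample.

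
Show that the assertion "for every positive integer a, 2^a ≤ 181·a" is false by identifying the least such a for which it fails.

a = 11

A counterexample is any positive integer a such that 2^a > 181·a; we check each in order.
The first 10 eligible values, up to a = 10, all satisfy the conclusion.
a = 11: 2^a = 2048 and 181·a = 1991, so 2048 > 1991.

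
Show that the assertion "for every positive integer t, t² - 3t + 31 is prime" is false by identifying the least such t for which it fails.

A counterexample is any positive integer t such that t² - 3t + 31 is not prime; we check each in order.
For t = 1, 2, 3 the conclusion holds.
t = 4: t² - 3t + 31 = 35 = 5 × 7, composite.
Thus t = 4 disproves the claim, and no smaller t works.

t = 4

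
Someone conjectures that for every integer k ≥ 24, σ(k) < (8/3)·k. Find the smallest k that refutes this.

k = 60

A counterexample is any integer k ≥ 24 such that the claim fails; we check each in order.
For k = 24, 25, 26, 27, …, 57, 58, 59 the conclusion holds.
k = 60: σ(60) = 168; 168 ≥ 160.
Hence k = 60 is a counterexample.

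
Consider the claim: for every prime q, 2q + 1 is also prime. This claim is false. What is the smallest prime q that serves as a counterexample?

Check each prime q in order until 2q + 1 is not prime.
q = 2: 2q + 1 = 5, prime.
q = 3: 2q + 1 = 7, prime.
q = 5: 2q + 1 = 11, prime.
q = 7: 2q + 1 = 15 = 3 × 5, not prime.
Hence q = 7 is a counterexample.

q = 7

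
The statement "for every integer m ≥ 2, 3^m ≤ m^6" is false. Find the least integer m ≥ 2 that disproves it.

m = 15

A counterexample is any integer m ≥ 2 such that 3^m > m^6; we check each in order.
The first 13 eligible values, up to m = 14, all satisfy the conclusion.
m = 15: 3^m = 14348907 and m^6 = 11390625, so 14348907 > 11390625.
Hence m = 15 is a counterexample.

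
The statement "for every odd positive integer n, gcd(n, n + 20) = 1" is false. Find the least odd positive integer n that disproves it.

A counterexample is any odd positive integer n such that gcd(n, n + 20) > 1; we check each in order.
n = 1: gcd(1, 21) = 1.
n = 3: gcd(3, 23) = 1.
n = 5: gcd(5, 25) = 5.
So n = 5 is the smallest counterexample.

n = 5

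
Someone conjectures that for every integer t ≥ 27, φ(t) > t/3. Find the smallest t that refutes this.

t = 27: φ(27) = 18 and 27/3 = 9, so φ(27) > 27/3.
t = 28: φ(28) = 12 and 28/3 = 28/3, so φ(28) > 28/3.
t = 29: φ(29) = 28 and 29/3 = 29/3, so φ(29) > 29/3.
t = 30: φ(30) = 8 and 30/3 = 10, so φ(30) ≤ 30/3.
Hence t = 30 is a counterexample.

t = 30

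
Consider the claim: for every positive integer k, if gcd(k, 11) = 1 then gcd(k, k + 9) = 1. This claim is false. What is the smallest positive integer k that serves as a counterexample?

k = 3

k = 1: gcd(1, 10) = 1.
k = 2: gcd(2, 11) = 1.
k = 3: gcd(3, 12) = 3.
So k = 3 is the smallest counterexample.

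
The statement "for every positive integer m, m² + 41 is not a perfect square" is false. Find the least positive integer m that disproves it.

For m = 1, 2, 3, 4, …, 17, 18, 19 the conclusion holds.
m = 20: 20² + 41 = 441 = 21², a perfect square.

m = 20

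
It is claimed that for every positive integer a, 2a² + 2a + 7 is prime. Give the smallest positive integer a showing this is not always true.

We need the least positive integer a for which 2a² + 2a + 7 is not prime.
For a = 1, 2, 3, 4, 5 the conclusion holds.
a = 6: 2a² + 2a + 7 = 91 = 7 × 13, composite.
So a = 6 is the smallest counterexample.

a = 6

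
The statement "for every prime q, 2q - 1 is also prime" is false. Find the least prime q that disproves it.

A counterexample is any prime q such that 2q - 1 is not prime; we check each in order.
q = 2: 2q - 1 = 3, prime.
q = 3: 2q - 1 = 5, prime.
q = 5: 2q - 1 = 9 = 3 × 3, not prime.

q = 5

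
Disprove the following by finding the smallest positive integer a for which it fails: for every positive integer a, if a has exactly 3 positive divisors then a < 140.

a = 169

We need the least positive integer a for which a has exactly 3 positive divisors but the claim fails.
For a = 4, 9, 25, 49, 121 the conclusion holds.
a = 169: τ(169) = 3; 169 ≥ 140.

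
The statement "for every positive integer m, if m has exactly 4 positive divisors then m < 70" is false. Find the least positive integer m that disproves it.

m = 74

We need the least positive integer m for which m has exactly 4 positive divisors but the claim fails.
The first 22 eligible values, up to m = 69, all satisfy the conclusion.
m = 74: τ(74) = 4; 74 ≥ 70.
Hence m = 74 is a counterexample.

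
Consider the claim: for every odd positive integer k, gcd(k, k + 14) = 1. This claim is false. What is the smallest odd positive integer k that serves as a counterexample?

k = 7

For k = 1, 3, 5 the conclusion holds.
k = 7: gcd(7, 21) = 7.
Hence k = 7 is a counterexample.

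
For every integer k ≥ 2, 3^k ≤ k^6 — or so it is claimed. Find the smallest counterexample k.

k = 15

A counterexample is any integer k ≥ 2 such that 3^k > k^6; we check each in order.
For k = 2, 3, 4, 5, …, 12, 13, 14 the conclusion holds.
k = 15: 3^k = 14348907 and k^6 = 11390625, so 14348907 > 11390625.
Hence k = 15 is a counterexample.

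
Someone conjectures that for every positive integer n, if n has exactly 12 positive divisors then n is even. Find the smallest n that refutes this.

A counterexample is any positive integer n such that n has exactly 12 positive divisors but n is odd; we check each in order.
The first 24 eligible values, up to n = 308, all satisfy the conclusion.
n = 315: divisors of 315: 12 divisors; 315 is odd.

n = 315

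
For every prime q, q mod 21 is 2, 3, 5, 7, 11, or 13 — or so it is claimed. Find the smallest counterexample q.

We need the least prime q for which the claim fails.
For q = 2, 3, 5, 7, 11, 13 the conclusion holds.
q = 17: 17 mod 21 = 17 — not in {2, 3, 5, 7, 11, 13}.
So q = 17 is the smallest counterexample.

q = 17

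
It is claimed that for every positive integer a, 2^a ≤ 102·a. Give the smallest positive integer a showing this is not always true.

a = 10

For a = 1, 2, 3, 4, 5, 6, 7, 8, 9 the conclusion holds.
a = 10: 2^a = 1024 and 102·a = 1020, so 1024 > 1020.
Hence a = 10 is a counterexample.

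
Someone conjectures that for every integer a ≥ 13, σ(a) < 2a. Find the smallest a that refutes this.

We need the least integer a ≥ 13 for which the claim fails.
The first 5 eligible values, up to a = 17, all satisfy the conclusion.
a = 18: σ(18) = 39; 39 ≥ 36.
Thus a = 18 disproves the claim, and no smaller a works.

a = 18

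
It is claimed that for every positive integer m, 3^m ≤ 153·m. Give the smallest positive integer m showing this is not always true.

m = 7

Check each positive integer m in order until 3^m > 153·m.
m = 1: 3^m = 3 and 153·m = 153, so 3 ≤ 153.
m = 2: 3^m = 9 and 153·m = 306, so 9 ≤ 306.
m = 3: 3^m = 27 and 153·m = 459, so 27 ≤ 459.
m = 4: 3^m = 81 and 153·m = 612, so 81 ≤ 612.
m = 5: 3^m = 243 and 153·m = 765, so 243 ≤ 765.
m = 6: 3^m = 729 and 153·m = 918, so 729 ≤ 918.
m = 7: 3^m = 2187 and 153·m = 1071, so 2187 > 1071.
Thus m = 7 disproves the claim, and no smaller m works.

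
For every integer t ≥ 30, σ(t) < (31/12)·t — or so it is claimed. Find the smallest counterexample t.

We need the least integer t ≥ 30 for which the claim fails.
For t = 30, 31, 32, 33, …, 45, 46, 47 the conclusion holds.
t = 48: σ(48) = 124; 124 ≥ 124.
Thus t = 48 disproves the claim, and no smaller t works.

t = 48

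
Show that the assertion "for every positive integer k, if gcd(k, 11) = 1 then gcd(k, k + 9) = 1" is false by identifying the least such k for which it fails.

k = 3

We need the least positive integer k for which gcd(k, 11) = 1 but gcd(k, k + 9) > 1.
For k = 1, 2 the conclusion holds.
k = 3: gcd(3, 12) = 3.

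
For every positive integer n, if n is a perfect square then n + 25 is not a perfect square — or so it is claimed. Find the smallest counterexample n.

Check each positive integer n in order until n is a perfect square but n + 25 is a perfect square.
For n = 1, 4, 9, 16, …, 81, 100, 121 the conclusion holds.
n = 144: 144 = 12² and 144 + 25 = 169 = 13².

n = 144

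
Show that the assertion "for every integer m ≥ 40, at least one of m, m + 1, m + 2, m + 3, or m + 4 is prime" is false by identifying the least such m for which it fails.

The first 8 eligible values, up to m = 47, all satisfy the conclusion.
m = 48: 48 = 2 × 24; 49 = 7 × 7; 50 = 2 × 25; 51 = 3 × 17; 52 = 2 × 26 — all composite.
So m = 48 is the smallest counterexample.

m = 48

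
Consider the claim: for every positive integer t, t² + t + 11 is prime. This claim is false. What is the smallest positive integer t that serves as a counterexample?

t = 10

Check each positive integer t in order until t² + t + 11 is not prime.
For t = 1, 2, 3, 4, 5, 6, 7, 8, 9 the conclusion holds.
t = 10: t² + t + 11 = 121 = 11 × 11, composite.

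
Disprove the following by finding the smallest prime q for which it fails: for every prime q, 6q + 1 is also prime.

q = 19

Check each prime q in order until 6q + 1 is not prime.
q = 2: 6q + 1 = 13, prime.
q = 3: 6q + 1 = 19, prime.
q = 5: 6q + 1 = 31, prime.
q = 7: 6q + 1 = 43, prime.
q = 11: 6q + 1 = 67, prime.
q = 13: 6q + 1 = 79, prime.
q = 17: 6q + 1 = 103, prime.
q = 19: 6q + 1 = 115 = 5 × 23, not prime.
Thus q = 19 disproves the claim, and no smaller q works.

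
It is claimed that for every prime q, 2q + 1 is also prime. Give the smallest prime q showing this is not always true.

q = 7

Check each prime q in order until 2q + 1 is not prime.
For q = 2, 3, 5 the conclusion holds.
q = 7: 2q + 1 = 15 = 3 × 5, not prime.
Hence q = 7 is a counterexample.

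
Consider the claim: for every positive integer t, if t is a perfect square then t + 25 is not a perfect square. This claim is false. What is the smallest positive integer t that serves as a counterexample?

t = 144

For t = 1, 4, 9, 16, …, 81, 100, 121 the conclusion holds.
t = 144: 144 = 12² and 144 + 25 = 169 = 13².
So t = 144 is the smallest counterexample.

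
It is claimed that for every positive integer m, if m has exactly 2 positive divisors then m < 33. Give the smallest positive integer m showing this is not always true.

m = 37

We need the least positive integer m for which m has exactly 2 positive divisors but the claim fails.
The first 11 eligible values, up to m = 31, all satisfy the conclusion.
m = 37: τ(37) = 2; 37 ≥ 33.
Thus m = 37 disproves the claim, and no smaller m works.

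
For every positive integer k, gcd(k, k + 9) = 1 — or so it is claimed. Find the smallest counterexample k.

k = 3

k = 1: gcd(1, 10) = 1.
k = 2: gcd(2, 11) = 1.
k = 3: gcd(3, 12) = 3.
Thus k = 3 disproves the claim, and no smaller k works.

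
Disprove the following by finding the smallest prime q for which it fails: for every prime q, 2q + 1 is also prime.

q = 7

We need the least prime q for which 2q + 1 is not prime.
q = 2: 2q + 1 = 5, prime.
q = 3: 2q + 1 = 7, prime.
q = 5: 2q + 1 = 11, prime.
q = 7: 2q + 1 = 15 = 3 × 5, not prime.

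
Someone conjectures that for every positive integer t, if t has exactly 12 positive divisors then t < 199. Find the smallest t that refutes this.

t = 200

For t = 60, 72, 84, 90, …, 156, 160, 198 the conclusion holds.
t = 200: τ(200) = 12; 200 ≥ 199.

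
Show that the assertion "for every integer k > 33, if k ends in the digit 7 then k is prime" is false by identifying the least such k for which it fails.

k = 57

Check each integer k > 33 in order until k ends in the digit 7 but k is not prime.
k = 37: 37 ends in 7 and is prime.
k = 47: 47 ends in 7 and is prime.
k = 57: 57 ends in 7; 57 = 3 × 19, composite.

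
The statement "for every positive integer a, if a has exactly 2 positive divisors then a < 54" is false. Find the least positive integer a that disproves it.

a = 59

A counterexample is any positive integer a such that a has exactly 2 positive divisors but the claim fails; we check each in order.
For a = 2, 3, 5, 7, …, 43, 47, 53 the conclusion holds.
a = 59: τ(59) = 2; 59 ≥ 54.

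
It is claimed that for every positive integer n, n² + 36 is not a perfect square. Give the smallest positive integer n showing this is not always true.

n = 8

We need the least positive integer n for which n² + 36 is a perfect square.
n = 1: 1² + 36 = 37, not a perfect square.
n = 2: 2² + 36 = 40, not a perfect square.
n = 3: 3² + 36 = 45, not a perfect square.
n = 4: 4² + 36 = 52, not a perfect square.
n = 5: 5² + 36 = 61, not a perfect square.
n = 6: 6² + 36 = 72, not a perfect square.
n = 7: 7² + 36 = 85, not a perfect square.
n = 8: 8² + 36 = 100 = 10², a perfect square.
Thus n = 8 disproves the claim, and no smaller n works.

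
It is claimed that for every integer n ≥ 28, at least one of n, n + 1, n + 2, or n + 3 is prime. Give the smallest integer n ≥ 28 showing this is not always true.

A counterexample is any integer n ≥ 28 such that n, n + 1, n + 2, n + 3 are all composite; we check each in order.
The first 4 eligible values, up to n = 31, all satisfy the conclusion.
n = 32: 32 = 2 × 16; 33 = 3 × 11; 34 = 2 × 17; 35 = 5 × 7 — all composite.

n = 32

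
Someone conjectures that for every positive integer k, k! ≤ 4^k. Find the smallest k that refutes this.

k = 9

We need the least positive integer k for which k! > 4^k.
k = 1: k! = 1 and 4^k = 4, so 1 ≤ 4.
k = 2: k! = 2 and 4^k = 16, so 2 ≤ 16.
k = 3: k! = 6 and 4^k = 64, so 6 ≤ 64.
k = 4: k! = 24 and 4^k = 256, so 24 ≤ 256.
k = 5: k! = 120 and 4^k = 1024, so 120 ≤ 1024.
k = 6: k! = 720 and 4^k = 4096, so 720 ≤ 4096.
k = 7: k! = 5040 and 4^k = 16384, so 5040 ≤ 16384.
k = 8: k! = 40320 and 4^k = 65536, so 40320 ≤ 65536.
k = 9: k! = 362880 and 4^k = 262144, so 362880 > 262144.
So k = 9 is the smallest counterexample.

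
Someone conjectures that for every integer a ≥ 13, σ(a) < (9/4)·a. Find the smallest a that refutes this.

A counterexample is any integer a ≥ 13 such that the claim fails; we check each in order.
For a = 13, 14, 15, 16, …, 21, 22, 23 the conclusion holds.
a = 24: σ(24) = 60; 60 ≥ 54.
Hence a = 24 is a counterexample.

a = 24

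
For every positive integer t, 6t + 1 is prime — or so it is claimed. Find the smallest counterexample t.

t = 4

A counterexample is any positive integer t such that 6t + 1 is not prime; we check each in order.
For t = 1, 2, 3 the conclusion holds.
t = 4: 6t + 1 = 25 = 5 × 5, composite.
Thus t = 4 disproves the claim, and no smaller t works.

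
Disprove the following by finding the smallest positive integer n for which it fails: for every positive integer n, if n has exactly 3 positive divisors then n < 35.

n = 49

For n = 4, 9, 25 the conclusion holds.
n = 49: τ(49) = 3; 49 ≥ 35.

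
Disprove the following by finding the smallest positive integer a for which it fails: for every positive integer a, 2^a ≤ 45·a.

We need the least positive integer a for which 2^a > 45·a.
a = 1: 2^a = 2 and 45·a = 45, so 2 ≤ 45.
a = 2: 2^a = 4 and 45·a = 90, so 4 ≤ 90.
a = 3: 2^a = 8 and 45·a = 135, so 8 ≤ 135.
a = 4: 2^a = 16 and 45·a = 180, so 16 ≤ 180.
a = 5: 2^a = 32 and 45·a = 225, so 32 ≤ 225.
a = 6: 2^a = 64 and 45·a = 270, so 64 ≤ 270.
a = 7: 2^a = 128 and 45·a = 315, so 128 ≤ 315.
a = 8: 2^a = 256 and 45·a = 360, so 256 ≤ 360.
a = 9: 2^a = 512 and 45·a = 405, so 512 > 405.

a = 9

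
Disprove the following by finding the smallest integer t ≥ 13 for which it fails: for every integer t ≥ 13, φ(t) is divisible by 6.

t = 15

Check each integer t ≥ 13 in order until φ(t) is not divisible by 6.
For t = 13, 14 the conclusion holds.
t = 15: φ(15) = 8; 8 mod 6 = 2.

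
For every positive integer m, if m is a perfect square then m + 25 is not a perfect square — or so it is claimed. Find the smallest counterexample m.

m = 144

We need the least positive integer m for which m is a perfect square but m + 25 is a perfect square.
The first 11 eligible values, up to m = 121, all satisfy the conclusion.
m = 144: 144 = 12² and 144 + 25 = 169 = 13².
So m = 144 is the smallest counterexample.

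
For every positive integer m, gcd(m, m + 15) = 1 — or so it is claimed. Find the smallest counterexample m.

A counterexample is any positive integer m such that gcd(m, m + 15) > 1; we check each in order.
m = 1: gcd(1, 16) = 1.
m = 2: gcd(2, 17) = 1.
m = 3: gcd(3, 18) = 3.

m = 3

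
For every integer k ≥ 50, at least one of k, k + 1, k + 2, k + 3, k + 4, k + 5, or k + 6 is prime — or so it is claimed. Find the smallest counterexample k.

A counterexample is any integer k ≥ 50 such that k, k + 1, k + 2, k + 3, k + 4, k + 5, k + 6 are all composite; we check each in order.
For k = 50, 51, 52, 53, …, 87, 88, 89 the conclusion holds.
k = 90: 90 = 2 × 45; 91 = 7 × 13; 92 = 2 × 46; 93 = 3 × 31; 94 = 2 × 47; 95 = 5 × 19; 96 = 2 × 48 — all composite.
Hence k = 90 is a counterexample.

k = 90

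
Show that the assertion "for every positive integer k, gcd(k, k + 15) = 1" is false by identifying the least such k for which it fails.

k = 3

For k = 1, 2 the conclusion holds.
k = 3: gcd(3, 18) = 3.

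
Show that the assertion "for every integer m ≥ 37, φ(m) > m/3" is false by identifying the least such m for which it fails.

The first 5 eligible values, up to m = 41, all satisfy the conclusion.
m = 42: φ(42) = 12 and 42/3 = 14, so φ(42) ≤ 42/3.

m = 42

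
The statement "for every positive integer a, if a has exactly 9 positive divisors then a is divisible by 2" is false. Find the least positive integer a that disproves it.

a = 225

We need the least positive integer a for which a has exactly 9 positive divisors but a is not divisible by 2.
a = 36: τ(36) = 9; 36 mod 2 = 0.
a = 100: τ(100) = 9; 100 mod 2 = 0.
a = 196: τ(196) = 9; 196 mod 2 = 0.
a = 225: τ(225) = 9; 225 mod 2 = 1.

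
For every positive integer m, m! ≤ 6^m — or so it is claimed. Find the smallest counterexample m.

m = 14

We need the least positive integer m for which m! > 6^m.
For m = 1, 2, 3, 4, …, 11, 12, 13 the conclusion holds.
m = 14: m! = 87178291200 and 6^m = 78364164096, so 87178291200 > 78364164096.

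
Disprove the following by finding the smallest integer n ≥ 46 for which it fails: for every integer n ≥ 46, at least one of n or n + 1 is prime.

A counterexample is any integer n ≥ 46 such that n, n + 1 are both composite; we check each in order.
n = 46: 47 is prime.
n = 47: 47 is prime.
n = 48: 48 = 2 × 24; 49 = 7 × 7 — both composite.

n = 48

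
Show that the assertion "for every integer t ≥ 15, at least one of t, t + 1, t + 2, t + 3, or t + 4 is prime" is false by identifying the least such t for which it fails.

A counterexample is any integer t ≥ 15 such that t, t + 1, t + 2, t + 3, t + 4 are all composite; we check each in order.
For t = 15, 16, 17, 18, 19, 20, 21, 22, 23 the conclusion holds.
t = 24: 24 = 2 × 12; 25 = 5 × 5; 26 = 2 × 13; 27 = 3 × 9; 28 = 2 × 14 — all composite.

t = 24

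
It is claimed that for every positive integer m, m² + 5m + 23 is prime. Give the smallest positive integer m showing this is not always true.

The first 13 eligible values, up to m = 13, all satisfy the conclusion.
m = 14: m² + 5m + 23 = 289 = 17 × 17, composite.
Thus m = 14 disproves the claim, and no smaller m works.

m = 14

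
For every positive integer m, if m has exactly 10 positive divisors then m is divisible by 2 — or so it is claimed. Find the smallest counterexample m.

For m = 48, 80, 112, 162, 176, 208, 272, 304, 368 the conclusion holds.
m = 405: τ(405) = 10; 405 mod 2 = 1.

m = 405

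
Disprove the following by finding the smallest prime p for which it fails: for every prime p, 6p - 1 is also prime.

We need the least prime p for which 6p - 1 is not prime.
For p = 2, 3, 5, 7 the conclusion holds.
p = 11: 6p - 1 = 65 = 5 × 13, not prime.
Hence p = 11 is a counterexample.

p = 11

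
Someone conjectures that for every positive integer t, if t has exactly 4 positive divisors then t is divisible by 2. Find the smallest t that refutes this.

For t = 6, 8, 10, 14 the conclusion holds.
t = 15: τ(15) = 4; 15 mod 2 = 1.
Hence t = 15 is a counterexample.

t = 15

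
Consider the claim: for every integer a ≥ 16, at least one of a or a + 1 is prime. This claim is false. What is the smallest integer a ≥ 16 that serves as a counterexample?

A counterexample is any integer a ≥ 16 such that a, a + 1 are both composite; we check each in order.
a = 16: 17 is prime.
a = 17: 17 is prime.
a = 18: 19 is prime.
a = 19: 19 is prime.
a = 20: 20 = 2 × 10; 21 = 3 × 7 — both composite.
Thus a = 20 disproves the claim, and no smaller a works.

a = 20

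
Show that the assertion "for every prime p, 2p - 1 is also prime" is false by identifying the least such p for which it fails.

We need the least prime p for which 2p - 1 is not prime.
p = 2: 2p - 1 = 3, prime.
p = 3: 2p - 1 = 5, prime.
p = 5: 2p - 1 = 9 = 3 × 3, not prime.
Hence p = 5 is a counterexample.

p = 5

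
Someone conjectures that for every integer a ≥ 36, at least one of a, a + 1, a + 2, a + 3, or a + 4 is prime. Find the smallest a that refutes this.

a = 48

Check each integer a ≥ 36 in order until a, a + 1, a + 2, a + 3, a + 4 are all composite.
For a = 36, 37, 38, 39, …, 45, 46, 47 the conclusion holds.
a = 48: 48 = 2 × 24; 49 = 7 × 7; 50 = 2 × 25; 51 = 3 × 17; 52 = 2 × 26 — all composite.
Thus a = 48 disproves the claim, and no smaller a works.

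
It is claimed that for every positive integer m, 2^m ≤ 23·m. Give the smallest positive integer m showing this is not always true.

m = 8

A counterexample is any positive integer m such that 2^m > 23·m; we check each in order.
m = 1: 2^m = 2 and 23·m = 23, so 2 ≤ 23.
m = 2: 2^m = 4 and 23·m = 46, so 4 ≤ 46.
m = 3: 2^m = 8 and 23·m = 69, so 8 ≤ 69.
m = 4: 2^m = 16 and 23·m = 92, so 16 ≤ 92.
m = 5: 2^m = 32 and 23·m = 115, so 32 ≤ 115.
m = 6: 2^m = 64 and 23·m = 138, so 64 ≤ 138.
m = 7: 2^m = 128 and 23·m = 161, so 128 ≤ 161.
m = 8: 2^m = 256 and 23·m = 184, so 256 > 184.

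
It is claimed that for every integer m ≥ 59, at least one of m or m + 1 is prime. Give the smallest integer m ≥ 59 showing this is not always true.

m = 62

m = 59: 59 is prime.
m = 60: 61 is prime.
m = 61: 61 is prime.
m = 62: 62 = 2 × 31; 63 = 3 × 21 — both composite.
So m = 62 is the smallest counterexample.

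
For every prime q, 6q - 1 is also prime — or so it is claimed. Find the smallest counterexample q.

q = 11

A counterexample is any prime q such that 6q - 1 is not prime; we check each in order.
For q = 2, 3, 5, 7 the conclusion holds.
q = 11: 6q - 1 = 65 = 5 × 13, not prime.
So q = 11 is the smallest counterexample.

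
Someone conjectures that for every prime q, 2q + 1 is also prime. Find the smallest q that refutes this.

We need the least prime q for which 2q + 1 is not prime.
q = 2: 2q + 1 = 5, prime.
q = 3: 2q + 1 = 7, prime.
q = 5: 2q + 1 = 11, prime.
q = 7: 2q + 1 = 15 = 3 × 5, not prime.
Thus q = 7 disproves the claim, and no smaller q works.

q = 7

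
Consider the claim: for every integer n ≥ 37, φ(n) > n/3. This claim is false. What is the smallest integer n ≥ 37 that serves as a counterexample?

n = 42

Check each integer n ≥ 37 in order until the claim fails.
The first 5 eligible values, up to n = 41, all satisfy the conclusion.
n = 42: φ(42) = 12 and 42/3 = 14, so φ(42) ≤ 42/3.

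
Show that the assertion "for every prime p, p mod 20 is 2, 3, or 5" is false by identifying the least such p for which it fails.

Check each prime p in order until the claim fails.
p = 2: 2 mod 20 = 2.
p = 3: 3 mod 20 = 3.
p = 5: 5 mod 20 = 5.
p = 7: 7 mod 20 = 7 — not in {2, 3, 5}.

p = 7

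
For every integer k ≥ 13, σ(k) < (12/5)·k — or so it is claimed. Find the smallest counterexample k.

k = 24

For k = 13, 14, 15, 16, …, 21, 22, 23 the conclusion holds.
k = 24: σ(24) = 60; 60 ≥ 288/5.
So k = 24 is the smallest counterexample.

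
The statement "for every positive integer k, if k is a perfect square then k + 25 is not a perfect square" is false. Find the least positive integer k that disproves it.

k = 144

Check each positive integer k in order until k is a perfect square but k + 25 is a perfect square.
For k = 1, 4, 9, 16, …, 81, 100, 121 the conclusion holds.
k = 144: 144 = 12² and 144 + 25 = 169 = 13².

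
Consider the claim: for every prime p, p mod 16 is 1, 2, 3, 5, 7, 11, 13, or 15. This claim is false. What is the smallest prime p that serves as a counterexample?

A counterexample is any prime p such that the claim fails; we check each in order.
For p = 2, 3, 5, 7, …, 29, 31, 37 the conclusion holds.
p = 41: 41 mod 16 = 9 — not in {1, 2, 3, 5, 7, 11, 13, 15}.
So p = 41 is the smallest counterexample.

p = 41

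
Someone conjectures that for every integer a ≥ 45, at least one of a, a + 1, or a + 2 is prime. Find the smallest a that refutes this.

Check each integer a ≥ 45 in order until a, a + 1, a + 2 are all composite.
a = 45: 47 is prime.
a = 46: 47 is prime.
a = 47: 47 is prime.
a = 48: 48 = 2 × 24; 49 = 7 × 7; 50 = 2 × 25 — all composite.
Hence a = 48 is a counterexample.

a = 48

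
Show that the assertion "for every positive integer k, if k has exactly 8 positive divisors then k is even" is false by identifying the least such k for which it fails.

k = 105

For k = 24, 30, 40, 42, …, 88, 102, 104 the conclusion holds.
k = 105: divisors of 105: 1, 3, 5, 7, 15, 21, 35, 105; 105 is odd.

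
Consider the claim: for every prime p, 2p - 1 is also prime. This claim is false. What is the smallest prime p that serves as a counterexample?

We need the least prime p for which 2p - 1 is not prime.
p = 2: 2p - 1 = 3, prime.
p = 3: 2p - 1 = 5, prime.
p = 5: 2p - 1 = 9 = 3 × 3, not prime.

p = 5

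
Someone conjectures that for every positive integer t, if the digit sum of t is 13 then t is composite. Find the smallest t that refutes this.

t = 67

t = 49: digit sum 13; 49 is composite.
t = 58: digit sum 13; 58 is composite.
t = 67: digit sum 13; 67 is prime, not composite.
Thus t = 67 disproves the claim, and no smaller t works.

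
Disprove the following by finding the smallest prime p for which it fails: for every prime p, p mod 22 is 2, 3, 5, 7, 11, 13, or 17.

p = 19

Check each prime p in order until the claim fails.
The first 7 eligible values, up to p = 17, all satisfy the conclusion.
p = 19: 19 mod 22 = 19 — not in {2, 3, 5, 7, 11, 13, 17}.
Thus p = 19 disproves the claim, and no smaller p works.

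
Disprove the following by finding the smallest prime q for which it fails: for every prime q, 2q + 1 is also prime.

q = 7

We need the least prime q for which 2q + 1 is not prime.
q = 2: 2q + 1 = 5, prime.
q = 3: 2q + 1 = 7, prime.
q = 5: 2q + 1 = 11, prime.
q = 7: 2q + 1 = 15 = 3 × 5, not prime.
Hence q = 7 is a counterexample.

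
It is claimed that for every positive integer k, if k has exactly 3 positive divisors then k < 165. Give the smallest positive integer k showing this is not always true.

The first 5 eligible values, up to k = 121, all satisfy the conclusion.
k = 169: τ(169) = 3; 169 ≥ 165.
Hence k = 169 is a counterexample.

k = 169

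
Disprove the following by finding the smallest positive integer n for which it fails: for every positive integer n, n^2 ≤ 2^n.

n = 3

A counterexample is any positive integer n such that n^2 > 2^n; we check each in order.
For n = 1, 2 the conclusion holds.
n = 3: n^2 = 9 and 2^n = 8, so 9 > 8.
Hence n = 3 is a counterexample.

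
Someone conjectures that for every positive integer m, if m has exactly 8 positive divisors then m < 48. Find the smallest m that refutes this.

m = 54

Check each positive integer m in order until m has exactly 8 positive divisors but the claim fails.
m = 24: τ(24) = 8; 24 < 48.
m = 30: τ(30) = 8; 30 < 48.
m = 40: τ(40) = 8; 40 < 48.
m = 42: τ(42) = 8; 42 < 48.
m = 54: τ(54) = 8; 54 ≥ 48.
Thus m = 54 disproves the claim, and no smaller m works.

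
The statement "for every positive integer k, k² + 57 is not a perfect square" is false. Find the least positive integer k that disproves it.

k = 8

Check each positive integer k in order until k² + 57 is a perfect square.
The first 7 eligible values, up to k = 7, all satisfy the conclusion.
k = 8: 8² + 57 = 121 = 11², a perfect square.
Thus k = 8 disproves the claim, and no smaller k works.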